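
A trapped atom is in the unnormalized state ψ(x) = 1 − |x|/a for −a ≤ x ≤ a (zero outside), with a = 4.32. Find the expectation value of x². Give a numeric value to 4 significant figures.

1.866

⟨x²⟩ = ∫ x²·|ψ|² dx / ∫|ψ|² dx (integrals over the domain).
ψ is even, so ∫ over [−a, a] = 2∫₀ᵃ with ψ = 1 − x/a there: ∫₀ᵃ (1 − x/a)² dx = a/3, ∫₀ᵃ x²(1 − x/a)² dx = a³/30, ∫₀ᵃ x⁴(1 − x/a)² dx = a⁵/105.
State is unnormalized: ∫|ψ|² dx = 2.8800, and ∫ψ*·x²·ψ dx = 5.3748, so ⟨x²⟩ = 5.3748 / 2.8800.
⟨x²⟩ = 1.8662.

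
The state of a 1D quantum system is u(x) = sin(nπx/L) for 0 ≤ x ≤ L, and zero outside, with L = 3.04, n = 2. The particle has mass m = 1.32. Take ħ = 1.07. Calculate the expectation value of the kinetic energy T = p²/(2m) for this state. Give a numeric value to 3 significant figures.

T = −(ħ²/2m) d²/dx², so ⟨T⟩ = −(ħ²/2m) ∫ u*·u'' dx / ∫|u|² dx; with m = 1.32.
d/dx sin(nπx/L) = (nπ/L)·cos(nπx/L) and d²/dx² sin(nπx/L) = −(nπ/L)²·sin(nπx/L); on 0 ≤ x ≤ L, ∫sin²(nπx/L) dx = L/2 and ∫sin(nπx/L)·cos(nπx/L) dx = 0.
State is unnormalized: ∫|u|² dx = 1.5200, and ∫u*·(−ħ²/2m · u'') dx = 2.8159, so ⟨T⟩ = 2.8159 / 1.5200.
⟨T⟩ = 1.8526.

1.85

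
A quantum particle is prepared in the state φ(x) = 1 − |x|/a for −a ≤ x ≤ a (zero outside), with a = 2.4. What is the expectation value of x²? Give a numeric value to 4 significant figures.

⟨x²⟩ = ∫ x²·|φ|² dx / ∫|φ|² dx (integrals over the domain).
φ is even, so ∫ over [−a, a] = 2∫₀ᵃ with φ = 1 − x/a there: ∫₀ᵃ (1 − x/a)² dx = a/3, ∫₀ᵃ x²(1 − x/a)² dx = a³/30, ∫₀ᵃ x⁴(1 − x/a)² dx = a⁵/105.
State is unnormalized: ∫|φ|² dx = 1.6000, and ∫φ*·x²·φ dx = 0.92160, so ⟨x²⟩ = 0.92160 / 1.6000.
⟨x²⟩ = 0.57600.

0.5760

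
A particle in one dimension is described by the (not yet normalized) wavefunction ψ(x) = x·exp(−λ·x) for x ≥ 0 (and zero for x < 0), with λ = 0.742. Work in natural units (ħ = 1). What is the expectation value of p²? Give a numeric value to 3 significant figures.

p² ψ = −ħ² d²ψ/dx²; ⟨p²⟩ = −ħ² ∫ ψ*·ψ'' dx / ∫|ψ|² dx.
Differentiate x·exp(−λ·x) with the product rule; every integrand then reduces to terms xʲ·e^(−2λx) on [0, ∞), with ∫₀^∞ xʲ·e^(−2λx) dx = j!/(2λ)^(j+1).
State is unnormalized: ∫|ψ|² dx = 0.61197, and ∫ψ*·(−ħ² ψ'') dx = 0.33693, so ⟨p²⟩ = 0.33693 / 0.61197.
⟨p²⟩ = 0.55056.

0.551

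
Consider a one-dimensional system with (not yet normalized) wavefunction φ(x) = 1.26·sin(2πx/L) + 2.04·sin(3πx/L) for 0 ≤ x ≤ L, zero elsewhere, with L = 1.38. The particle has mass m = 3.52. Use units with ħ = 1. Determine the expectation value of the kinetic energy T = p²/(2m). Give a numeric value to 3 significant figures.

5.61

T = −(ħ²/2m) d²/dx², so ⟨T⟩ = −(ħ²/2m) ∫ φ*·φ'' dx / ∫|φ|² dx; with m = 3.52.
d²/dx² sin(jπx/L) = −(jπ/L)²·sin(jπx/L); on 0 ≤ x ≤ L, ∫sin²(jπx/L) dx = L/2 and ∫sin(jπx/L)·sin(lπx/L) dx = 0 for j ≠ l, so only diagonal terms survive in ∫|φ|² and ∫φ·φ″; ∫φ·φ′ dx = [φ²/2] between the walls = 0.
State is unnormalized: ∫|φ|² dx = 3.9669, and ∫φ*·(−ħ²/2m · φ'') dx = 22.250, so ⟨T⟩ = 22.250 / 3.9669.
⟨T⟩ = 5.6090.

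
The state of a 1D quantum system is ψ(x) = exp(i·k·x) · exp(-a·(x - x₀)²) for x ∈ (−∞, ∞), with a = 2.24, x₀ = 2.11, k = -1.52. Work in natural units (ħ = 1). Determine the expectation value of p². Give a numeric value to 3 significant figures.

4.55

p² ψ = −ħ² d²ψ/dx²; ⟨p²⟩ = −ħ² ∫ ψ*·ψ'' dx / ∫|ψ|² dx.
Gaussian moments (u = x − x₀): ∫u^(2j)·e^(−2au²) du = (2j−1)!!/(4a)^j · √(π/(2a)), odd powers integrate to 0; here √(π/(2a)) = 0.83741. Derivatives: ψ′ = (ik − 2au)·ψ, ψ″ = ((ik − 2au)² − 2a)·ψ; the odd-in-u pieces drop out.
State is unnormalized: ∫|ψ|² dx = 0.83741, and ∫ψ*·(−ħ² ψ'') dx = 3.8105, so ⟨p²⟩ = 3.8105 / 0.83741.
⟨p²⟩ = 4.5504.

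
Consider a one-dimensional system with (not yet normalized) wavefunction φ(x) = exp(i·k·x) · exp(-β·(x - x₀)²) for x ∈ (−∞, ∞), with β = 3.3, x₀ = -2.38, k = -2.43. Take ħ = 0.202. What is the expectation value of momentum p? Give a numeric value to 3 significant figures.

-0.491

p φ = −iħ dφ/dx; then ⟨p⟩ = ∫ φ*·(pφ) dx / ∫|φ|² dx.
Gaussian moments (u = x − x₀): ∫u^(2j)·e^(−2βu²) du = (2j−1)!!/(4β)^j · √(π/(2β)), odd powers integrate to 0; here √(π/(2β)) = 0.68993. Derivatives: φ′ = (ik − 2βu)·φ, φ″ = ((ik − 2βu)² − 2β)·φ; the odd-in-u pieces drop out.
State is unnormalized: ∫|φ|² dx = 0.68993, and ∫φ*·(−iħ φ') dx = -0.33866, so ⟨p⟩ = -0.33866 / 0.68993.
⟨p⟩ = -0.49086.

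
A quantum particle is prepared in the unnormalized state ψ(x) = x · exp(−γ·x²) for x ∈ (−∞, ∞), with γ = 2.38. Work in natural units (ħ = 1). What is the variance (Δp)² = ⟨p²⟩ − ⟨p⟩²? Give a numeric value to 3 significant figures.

Compute ⟨p⟩ and ⟨p²⟩ separately; (Δp)² = ⟨p²⟩ − ⟨p⟩².
Expand each integrand as polynomial × e^(−2γx²) and use ∫x^(2j)·e^(−2γx²) dx = (2j−1)!!/(4γ)^j · √(π/(2γ)), odd powers → 0; here √(π/(2γ)) = 0.81240. Differentiate with the product rule, d/dx e^(−γx²) = −2γx·e^(−γx²).
Normalization: ∫|ψ|² dx = 0.085336.
⟨p⟩ = 0.0000 and ⟨p²⟩ = 7.1400.
(Δp)² = 7.1400 − (0.0000)² = 7.1400.

7.14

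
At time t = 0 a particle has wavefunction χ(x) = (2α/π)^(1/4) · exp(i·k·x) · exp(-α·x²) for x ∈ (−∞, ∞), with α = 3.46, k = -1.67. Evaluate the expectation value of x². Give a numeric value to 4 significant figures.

⟨x²⟩ = ∫ x²·|χ|² dx (integrals over the domain).
Gaussian moments: ∫x^(2j)·e^(−2αx²) dx = (2j−1)!!/(4α)^j · √(π/(2α)), odd powers integrate to 0; here √(π/(2α)) = 0.67379.
⟨x²⟩ = 0.072254.

0.07225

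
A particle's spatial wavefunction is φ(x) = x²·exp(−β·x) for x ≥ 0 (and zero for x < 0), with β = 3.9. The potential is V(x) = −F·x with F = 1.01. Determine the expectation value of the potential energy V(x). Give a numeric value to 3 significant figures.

⟨V⟩ = ∫ V(x)·|φ|² dx / ∫|φ|² dx.
Every integrand reduces to terms xʲ·e^(−2βx) on [0, ∞); use ∫₀^∞ xʲ·e^(−2βx) dx = j!/(2β)^(j+1).
State is unnormalized: ∫|φ|² dx = 0.00083126, and ∫φ*·V(x)·φ dx = -0.00053819, so ⟨V⟩ = -0.00053819 / 0.00083126.
⟨V⟩ = -0.64744.

-0.647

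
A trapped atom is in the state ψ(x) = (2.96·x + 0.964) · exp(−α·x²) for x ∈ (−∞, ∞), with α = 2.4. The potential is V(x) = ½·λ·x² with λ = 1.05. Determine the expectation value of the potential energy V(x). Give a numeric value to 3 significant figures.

0.109

⟨V⟩ = ∫ V(x)·|ψ|² dx / ∫|ψ|² dx.
Expand each integrand as polynomial × e^(−2αx²) and use ∫x^(2j)·e^(−2αx²) dx = (2j−1)!!/(4α)^j · √(π/(2α)), odd powers → 0; here √(π/(2α)) = 0.80901.
State is unnormalized: ∫|ψ|² dx = 1.4902, and ∫ψ*·V(x)·ψ dx = 0.16225, so ⟨V⟩ = 0.16225 / 1.4902.
⟨V⟩ = 0.10888.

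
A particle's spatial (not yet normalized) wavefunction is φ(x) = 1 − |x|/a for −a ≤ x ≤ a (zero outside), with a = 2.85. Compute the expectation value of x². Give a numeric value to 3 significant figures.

⟨x²⟩ = ∫ x²·|φ|² dx / ∫|φ|² dx (integrals over the domain).
φ is even, so ∫ over [−a, a] = 2∫₀ᵃ with φ = 1 − x/a there: ∫₀ᵃ (1 − x/a)² dx = a/3, ∫₀ᵃ x²(1 − x/a)² dx = a³/30, ∫₀ᵃ x⁴(1 − x/a)² dx = a⁵/105.
State is unnormalized: ∫|φ|² dx = 1.9000, and ∫φ*·x²·φ dx = 1.5433, so ⟨x²⟩ = 1.5433 / 1.9000.
⟨x²⟩ = 0.81225.

0.812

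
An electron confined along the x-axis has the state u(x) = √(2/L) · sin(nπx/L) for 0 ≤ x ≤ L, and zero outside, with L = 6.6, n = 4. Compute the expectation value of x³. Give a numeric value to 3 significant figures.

⟨x³⟩ = ∫ x³·|u|² dx (integrals over the domain).
With sin²θ = (1 − cos2θ)/2 on 0 ≤ x ≤ L: ∫sin²(nπx/L) dx = L/2, ∫x·sin²(nπx/L) dx = L²/4, ∫x²·sin²(nπx/L) dx = L³·(1/6 − 1/(4n²π²)); higher powers xᵏ the same way, integrating xᵏ·cos(2nπx/L) by parts.
⟨x³⟩ = 70.509.

70.5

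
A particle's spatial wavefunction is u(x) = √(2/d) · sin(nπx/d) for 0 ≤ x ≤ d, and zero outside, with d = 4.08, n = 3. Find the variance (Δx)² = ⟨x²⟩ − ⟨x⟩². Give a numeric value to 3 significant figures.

1.29

Compute ⟨x⟩ and ⟨x²⟩ separately, then (Δx)² = ⟨x²⟩ − ⟨x⟩².
With sin²θ = (1 − cos2θ)/2 on 0 ≤ x ≤ d: ∫sin²(nπx/d) dx = d/2, ∫x·sin²(nπx/d) dx = d²/4, ∫x²·sin²(nπx/d) dx = d³·(1/6 − 1/(4n²π²)); higher powers xᵏ the same way, integrating xᵏ·cos(2nπx/d) by parts.
⟨x⟩ = 2.0400 and ⟨x²⟩ = 5.4551.
(Δx)² = 5.4551 − (2.0400)² = 1.2935.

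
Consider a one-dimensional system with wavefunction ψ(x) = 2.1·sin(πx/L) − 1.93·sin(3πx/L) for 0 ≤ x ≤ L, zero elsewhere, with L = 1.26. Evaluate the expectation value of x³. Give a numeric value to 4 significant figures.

⟨x³⟩ = ∫ x³·|ψ|² dx / ∫|ψ|² dx (integrals over the domain).
On 0 ≤ x ≤ L (j ≠ l): ∫sin²(jπx/L) dx = L/2, ∫sin(jπx/L)·sin(lπx/L) dx = 0; diagonal moments ∫x·sin²(jπx/L) dx = L²/4, ∫x²·sin²(jπx/L) dx = L³·(1/6 − 1/(4j²π²)); cross terms ∫x·sin(jπx/L)·sin(lπx/L) dx = 0 for j + l even and −4jlL²/(π²(j² − l²)²) for j + l odd, ∫x²·sin(jπx/L)·sin(lπx/L) dx = (−1)^(j+l)·4jlL³/(π²(j² − l²)²); higher powers the same way via product-to-sum and parts.
State is unnormalized: ∫|ψ|² dx = 5.1250, and ∫ψ*·x³·ψ dx = 1.5188, so ⟨x³⟩ = 1.5188 / 5.1250.
⟨x³⟩ = 0.29635.

0.2964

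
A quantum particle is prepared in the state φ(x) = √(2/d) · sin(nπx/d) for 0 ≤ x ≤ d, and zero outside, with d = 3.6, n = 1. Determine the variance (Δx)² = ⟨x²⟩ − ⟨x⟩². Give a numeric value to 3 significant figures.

0.423

Compute ⟨x⟩ and ⟨x²⟩ separately, then (Δx)² = ⟨x²⟩ − ⟨x⟩².
With sin²θ = (1 − cos2θ)/2 on 0 ≤ x ≤ d: ∫sin²(nπx/d) dx = d/2, ∫x·sin²(nπx/d) dx = d²/4, ∫x²·sin²(nπx/d) dx = d³·(1/6 − 1/(4n²π²)); higher powers xᵏ the same way, integrating xᵏ·cos(2nπx/d) by parts.
⟨x⟩ = 1.8000 and ⟨x²⟩ = 3.6634.
(Δx)² = 3.6634 − (1.8000)² = 0.42344.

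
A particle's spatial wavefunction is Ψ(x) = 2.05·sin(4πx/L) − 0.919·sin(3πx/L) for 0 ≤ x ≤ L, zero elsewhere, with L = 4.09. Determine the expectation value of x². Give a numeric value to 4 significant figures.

⟨x²⟩ = ∫ x²·|Ψ|² dx / ∫|Ψ|² dx (integrals over the domain).
On 0 ≤ x ≤ L (j ≠ l): ∫sin²(jπx/L) dx = L/2, ∫sin(jπx/L)·sin(lπx/L) dx = 0; diagonal moments ∫x·sin²(jπx/L) dx = L²/4, ∫x²·sin²(jπx/L) dx = L³·(1/6 − 1/(4j²π²)); cross terms ∫x·sin(jπx/L)·sin(lπx/L) dx = 0 for j + l even and −4jlL²/(π²(j² − l²)²) for j + l odd, ∫x²·sin(jπx/L)·sin(lπx/L) dx = (−1)^(j+l)·4jlL³/(π²(j² − l²)²); higher powers the same way via product-to-sum and parts.
State is unnormalized: ∫|Ψ|² dx = 10.321, and ∫Ψ*·x²·Ψ dx = 82.520, so ⟨x²⟩ = 82.520 / 10.321.
⟨x²⟩ = 7.9952.

7.995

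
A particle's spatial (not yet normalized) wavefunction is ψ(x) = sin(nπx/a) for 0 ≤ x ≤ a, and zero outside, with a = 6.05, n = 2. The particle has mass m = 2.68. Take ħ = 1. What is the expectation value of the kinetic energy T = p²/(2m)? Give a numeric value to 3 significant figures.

T = −(ħ²/2m) d²/dx², so ⟨T⟩ = −(ħ²/2m) ∫ ψ*·ψ'' dx / ∫|ψ|² dx; with m = 2.68.
d/dx sin(nπx/a) = (nπ/a)·cos(nπx/a) and d²/dx² sin(nπx/a) = −(nπ/a)²·sin(nπx/a); on 0 ≤ x ≤ a, ∫sin²(nπx/a) dx = a/2 and ∫sin(nπx/a)·cos(nπx/a) dx = 0.
State is unnormalized: ∫|ψ|² dx = 3.0250, and ∫ψ*·(−ħ²/2m · ψ'') dx = 0.60871, so ⟨T⟩ = 0.60871 / 3.0250.
⟨T⟩ = 0.20123.

0.201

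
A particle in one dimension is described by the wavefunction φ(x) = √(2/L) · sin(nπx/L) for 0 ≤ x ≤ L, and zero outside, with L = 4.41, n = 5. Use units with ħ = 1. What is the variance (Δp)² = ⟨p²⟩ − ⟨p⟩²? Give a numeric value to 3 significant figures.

Compute ⟨p⟩ and ⟨p²⟩ separately; (Δp)² = ⟨p²⟩ − ⟨p⟩².
d/dx sin(nπx/L) = (nπ/L)·cos(nπx/L) and d²/dx² sin(nπx/L) = −(nπ/L)²·sin(nπx/L); on 0 ≤ x ≤ L, ∫sin²(nπx/L) dx = L/2 and ∫sin(nπx/L)·cos(nπx/L) dx = 0.
⟨p⟩ = 0.0000 and ⟨p²⟩ = 12.687.
(Δp)² = 12.687 − (0.0000)² = 12.687.

12.7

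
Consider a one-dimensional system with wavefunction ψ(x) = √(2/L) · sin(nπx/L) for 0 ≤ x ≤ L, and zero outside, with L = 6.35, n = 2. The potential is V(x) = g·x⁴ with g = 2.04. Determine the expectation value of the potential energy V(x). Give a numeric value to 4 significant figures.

⟨V⟩ = ∫ V(x)·|ψ|² dx.
With sin²θ = (1 − cos2θ)/2 on 0 ≤ x ≤ L: ∫sin²(nπx/L) dx = L/2, ∫x·sin²(nπx/L) dx = L²/4, ∫x²·sin²(nπx/L) dx = L³·(1/6 − 1/(4n²π²)); higher powers xᵏ the same way, integrating xᵏ·cos(2nπx/L) by parts.
⟨V⟩ = 582.54.

582.5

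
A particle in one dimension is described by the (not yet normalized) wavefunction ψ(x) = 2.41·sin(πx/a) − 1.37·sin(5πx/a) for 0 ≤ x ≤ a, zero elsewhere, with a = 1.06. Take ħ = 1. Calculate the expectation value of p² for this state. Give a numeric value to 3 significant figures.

60.3

p² ψ = −ħ² d²ψ/dx²; ⟨p²⟩ = −ħ² ∫ ψ*·ψ'' dx / ∫|ψ|² dx.
d²/dx² sin(jπx/a) = −(jπ/a)²·sin(jπx/a); on 0 ≤ x ≤ a, ∫sin²(jπx/a) dx = a/2 and ∫sin(jπx/a)·sin(lπx/a) dx = 0 for j ≠ l, so only diagonal terms survive in ∫|ψ|² and ∫ψ·ψ″; ∫ψ·ψ′ dx = [ψ²/2] between the walls = 0.
State is unnormalized: ∫|ψ|² dx = 4.0731, and ∫ψ*·(−ħ² ψ'') dx = 245.49, so ⟨p²⟩ = 245.49 / 4.0731.
⟨p²⟩ = 60.271.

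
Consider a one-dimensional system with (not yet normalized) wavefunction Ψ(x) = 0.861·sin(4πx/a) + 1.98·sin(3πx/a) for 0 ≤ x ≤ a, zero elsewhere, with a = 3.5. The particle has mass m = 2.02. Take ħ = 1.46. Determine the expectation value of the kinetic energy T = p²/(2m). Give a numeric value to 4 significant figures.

T = −(ħ²/2m) d²/dx², so ⟨T⟩ = −(ħ²/2m) ∫ Ψ*·Ψ'' dx / ∫|Ψ|² dx; with m = 2.02.
d²/dx² sin(jπx/a) = −(jπ/a)²·sin(jπx/a); on 0 ≤ x ≤ a, ∫sin²(jπx/a) dx = a/2 and ∫sin(jπx/a)·sin(lπx/a) dx = 0 for j ≠ l, so only diagonal terms survive in ∫|Ψ|² and ∫Ψ·Ψ″; ∫Ψ·Ψ′ dx = [Ψ²/2] between the walls = 0.
State is unnormalized: ∫|Ψ|² dx = 8.1580, and ∫Ψ*·(−ħ²/2m · Ψ'') dx = 35.072, so ⟨T⟩ = 35.072 / 8.1580.
⟨T⟩ = 4.2991.

4.299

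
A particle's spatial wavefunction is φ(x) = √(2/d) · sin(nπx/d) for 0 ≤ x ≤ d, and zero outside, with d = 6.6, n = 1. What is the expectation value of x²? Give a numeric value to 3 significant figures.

12.3

⟨x²⟩ = ∫ x²·|φ|² dx (integrals over the domain).
With sin²θ = (1 − cos2θ)/2 on 0 ≤ x ≤ d: ∫sin²(nπx/d) dx = d/2, ∫x·sin²(nπx/d) dx = d²/4, ∫x²·sin²(nπx/d) dx = d³·(1/6 − 1/(4n²π²)); higher powers xᵏ the same way, integrating xᵏ·cos(2nπx/d) by parts.
⟨x²⟩ = 12.313.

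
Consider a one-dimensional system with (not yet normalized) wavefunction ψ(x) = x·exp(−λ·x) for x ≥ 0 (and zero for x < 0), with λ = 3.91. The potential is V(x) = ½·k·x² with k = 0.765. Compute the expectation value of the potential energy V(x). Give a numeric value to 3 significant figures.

0.0751

⟨V⟩ = ∫ V(x)·|ψ|² dx / ∫|ψ|² dx.
Every integrand reduces to terms xʲ·e^(−2λx) on [0, ∞); use ∫₀^∞ xʲ·e^(−2λx) dx = j!/(2λ)^(j+1).
State is unnormalized: ∫|ψ|² dx = 0.0041822, and ∫ψ*·V(x)·ψ dx = 0.00031391, so ⟨V⟩ = 0.00031391 / 0.0041822.
⟨V⟩ = 0.075058.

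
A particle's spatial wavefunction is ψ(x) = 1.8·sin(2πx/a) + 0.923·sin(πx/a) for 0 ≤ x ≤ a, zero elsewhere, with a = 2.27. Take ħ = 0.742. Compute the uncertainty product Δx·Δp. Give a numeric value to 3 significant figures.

Δx = √(⟨x²⟩−⟨x⟩²), Δp = √(⟨p²⟩−⟨p⟩²).
On 0 ≤ x ≤ a (j ≠ l): ∫sin²(jπx/a) dx = a/2, ∫sin(jπx/a)·sin(lπx/a) dx = 0; diagonal moments ∫x·sin²(jπx/a) dx = a²/4, ∫x²·sin²(jπx/a) dx = a³·(1/6 − 1/(4j²π²)); cross terms ∫x·sin(jπx/a)·sin(lπx/a) dx = 0 for j + l even and −4jla²/(π²(j² − l²)²) for j + l odd, ∫x²·sin(jπx/a)·sin(lπx/a) dx = (−1)^(j+l)·4jla³/(π²(j² − l²)²); higher powers the same way via product-to-sum and parts. d²/dx² sin(jπx/a) = −(jπ/a)²·sin(jπx/a); on 0 ≤ x ≤ a, ∫sin²(jπx/a) dx = a/2 and ∫sin(jπx/a)·sin(lπx/a) dx = 0 for j ≠ l, so only diagonal terms survive in ∫|ψ|² and ∫ψ·ψ″; ∫ψ·ψ′ dx = [ψ²/2] between the walls = 0.
Normalization: ∫|ψ|² dx = 4.6443.
⟨x⟩ = 0.80297, ⟨x²⟩ = 0.85790 ⇒ Δx = 0.46167.
⟨p⟩ = 0.0000, ⟨p²⟩ = 3.5594 ⇒ Δp = 1.8866.
Δx·Δp = 0.87101.

0.871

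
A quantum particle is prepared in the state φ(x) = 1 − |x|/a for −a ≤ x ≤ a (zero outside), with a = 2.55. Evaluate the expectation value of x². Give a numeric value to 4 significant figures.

0.6503

⟨x²⟩ = ∫ x²·|φ|² dx / ∫|φ|² dx (integrals over the domain).
φ is even, so ∫ over [−a, a] = 2∫₀ᵃ with φ = 1 − x/a there: ∫₀ᵃ (1 − x/a)² dx = a/3, ∫₀ᵃ x²(1 − x/a)² dx = a³/30, ∫₀ᵃ x⁴(1 − x/a)² dx = a⁵/105.
State is unnormalized: ∫|φ|² dx = 1.7000, and ∫φ*·x²·φ dx = 1.1054, so ⟨x²⟩ = 1.1054 / 1.7000.
⟨x²⟩ = 0.65025.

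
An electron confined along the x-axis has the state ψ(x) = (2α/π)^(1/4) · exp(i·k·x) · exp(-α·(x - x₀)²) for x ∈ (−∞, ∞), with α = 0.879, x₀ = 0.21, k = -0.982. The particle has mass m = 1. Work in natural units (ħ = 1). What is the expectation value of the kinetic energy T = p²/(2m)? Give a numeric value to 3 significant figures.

0.922

T = −(ħ²/2m) d²/dx², so ⟨T⟩ = −(ħ²/2m) ∫ ψ*·ψ'' dx; with m = 1.
Gaussian moments (u = x − x₀): ∫u^(2j)·e^(−2αu²) du = (2j−1)!!/(4α)^j · √(π/(2α)), odd powers integrate to 0; here √(π/(2α)) = 1.3368. Derivatives: ψ′ = (ik − 2αu)·ψ, ψ″ = ((ik − 2αu)² − 2α)·ψ; the odd-in-u pieces drop out.
⟨T⟩ = 0.92166.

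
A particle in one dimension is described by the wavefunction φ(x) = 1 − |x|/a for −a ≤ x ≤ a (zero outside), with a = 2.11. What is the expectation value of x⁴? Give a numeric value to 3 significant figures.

⟨x⁴⟩ = ∫ x⁴·|φ|² dx / ∫|φ|² dx (integrals over the domain).
φ is even, so ∫ over [−a, a] = 2∫₀ᵃ with φ = 1 − x/a there: ∫₀ᵃ (1 − x/a)² dx = a/3, ∫₀ᵃ x²(1 − x/a)² dx = a³/30, ∫₀ᵃ x⁴(1 − x/a)² dx = a⁵/105.
State is unnormalized: ∫|φ|² dx = 1.4067, and ∫φ*·x⁴·φ dx = 0.79662, so ⟨x⁴⟩ = 0.79662 / 1.4067.
⟨x⁴⟩ = 0.56632.

0.566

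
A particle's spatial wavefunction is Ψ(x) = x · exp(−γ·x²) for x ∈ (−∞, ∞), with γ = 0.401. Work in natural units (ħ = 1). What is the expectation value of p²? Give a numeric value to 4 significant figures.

p² Ψ = −ħ² d²Ψ/dx²; ⟨p²⟩ = −ħ² ∫ Ψ*·Ψ'' dx / ∫|Ψ|² dx.
Expand each integrand as polynomial × e^(−2γx²) and use ∫x^(2j)·e^(−2γx²) dx = (2j−1)!!/(4γ)^j · √(π/(2γ)), odd powers → 0; here √(π/(2γ)) = 1.9792. Differentiate with the product rule, d/dx e^(−γx²) = −2γx·e^(−γx²).
State is unnormalized: ∫|Ψ|² dx = 1.2339, and ∫Ψ*·(−ħ² Ψ'') dx = 1.4844, so ⟨p²⟩ = 1.4844 / 1.2339.
⟨p²⟩ = 1.2030.

1.203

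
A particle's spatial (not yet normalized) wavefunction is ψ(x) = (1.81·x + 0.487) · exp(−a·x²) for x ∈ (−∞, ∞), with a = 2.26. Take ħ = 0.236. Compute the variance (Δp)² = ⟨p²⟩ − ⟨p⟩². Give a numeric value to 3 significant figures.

Compute ⟨p⟩ and ⟨p²⟩ separately; (Δp)² = ⟨p²⟩ − ⟨p⟩².
Expand each integrand as polynomial × e^(−2ax²) and use ∫x^(2j)·e^(−2ax²) dx = (2j−1)!!/(4a)^j · √(π/(2a)), odd powers → 0; here √(π/(2a)) = 0.83369. Differentiate with the product rule, d/dx e^(−ax²) = −2ax·e^(−ax²).
Normalization: ∫|ψ|² dx = 0.49986.
⟨p⟩ = 0.0000 and ⟨p²⟩ = 0.27804.
(Δp)² = 0.27804 − (0.0000)² = 0.27804.

0.278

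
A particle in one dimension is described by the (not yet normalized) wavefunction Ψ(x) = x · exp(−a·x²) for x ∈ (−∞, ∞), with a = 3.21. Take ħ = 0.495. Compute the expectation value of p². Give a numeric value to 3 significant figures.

2.36

p² Ψ = −ħ² d²Ψ/dx²; ⟨p²⟩ = −ħ² ∫ Ψ*·Ψ'' dx / ∫|Ψ|² dx.
Expand each integrand as polynomial × e^(−2ax²) and use ∫x^(2j)·e^(−2ax²) dx = (2j−1)!!/(4a)^j · √(π/(2a)), odd powers → 0; here √(π/(2a)) = 0.69953. Differentiate with the product rule, d/dx e^(−ax²) = −2ax·e^(−ax²).
State is unnormalized: ∫|Ψ|² dx = 0.054481, and ∫Ψ*·(−ħ² Ψ'') dx = 0.12855, so ⟨p²⟩ = 0.12855 / 0.054481.
⟨p²⟩ = 2.3596.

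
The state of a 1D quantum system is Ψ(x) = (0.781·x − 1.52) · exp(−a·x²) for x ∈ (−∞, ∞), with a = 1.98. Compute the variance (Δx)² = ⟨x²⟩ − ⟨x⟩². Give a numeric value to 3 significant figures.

0.119

Compute ⟨x⟩ and ⟨x²⟩ separately, then (Δx)² = ⟨x²⟩ − ⟨x⟩².
Expand each integrand as polynomial × e^(−2ax²) and use ∫x^(2j)·e^(−2ax²) dx = (2j−1)!!/(4a)^j · √(π/(2a)), odd powers → 0; here √(π/(2a)) = 0.89069.
Normalization: ∫|Ψ|² dx = 2.1265.
⟨x⟩ = -0.12557 and ⟨x²⟩ = 0.13441.
(Δx)² = 0.13441 − (-0.12557)² = 0.11864.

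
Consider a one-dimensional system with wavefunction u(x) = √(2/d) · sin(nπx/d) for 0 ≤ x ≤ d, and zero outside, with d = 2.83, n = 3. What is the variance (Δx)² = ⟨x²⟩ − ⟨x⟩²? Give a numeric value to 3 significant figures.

Compute ⟨x⟩ and ⟨x²⟩ separately, then (Δx)² = ⟨x²⟩ − ⟨x⟩².
With sin²θ = (1 − cos2θ)/2 on 0 ≤ x ≤ d: ∫sin²(nπx/d) dx = d/2, ∫x·sin²(nπx/d) dx = d²/4, ∫x²·sin²(nπx/d) dx = d³·(1/6 − 1/(4n²π²)); higher powers xᵏ the same way, integrating xᵏ·cos(2nπx/d) by parts.
⟨x⟩ = 1.4150 and ⟨x²⟩ = 2.6246.
(Δx)² = 2.6246 − (1.4150)² = 0.62233.

0.622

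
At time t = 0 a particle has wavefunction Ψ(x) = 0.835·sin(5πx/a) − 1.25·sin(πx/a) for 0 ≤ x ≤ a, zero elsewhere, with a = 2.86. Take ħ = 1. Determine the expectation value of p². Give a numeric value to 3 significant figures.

10.1

p² Ψ = −ħ² d²Ψ/dx²; ⟨p²⟩ = −ħ² ∫ Ψ*·Ψ'' dx / ∫|Ψ|² dx.
d²/dx² sin(jπx/a) = −(jπ/a)²·sin(jπx/a); on 0 ≤ x ≤ a, ∫sin²(jπx/a) dx = a/2 and ∫sin(jπx/a)·sin(lπx/a) dx = 0 for j ≠ l, so only diagonal terms survive in ∫|Ψ|² and ∫Ψ·Ψ″; ∫Ψ·Ψ′ dx = [Ψ²/2] between the walls = 0.
State is unnormalized: ∫|Ψ|² dx = 3.2314, and ∫Ψ*·(−ħ² Ψ'') dx = 32.772, so ⟨p²⟩ = 32.772 / 3.2314.
⟨p²⟩ = 10.142.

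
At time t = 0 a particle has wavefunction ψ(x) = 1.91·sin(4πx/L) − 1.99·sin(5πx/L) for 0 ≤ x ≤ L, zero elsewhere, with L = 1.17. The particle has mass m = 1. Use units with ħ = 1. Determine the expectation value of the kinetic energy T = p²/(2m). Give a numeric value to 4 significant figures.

T = −(ħ²/2m) d²/dx², so ⟨T⟩ = −(ħ²/2m) ∫ ψ*·ψ'' dx / ∫|ψ|² dx; with m = 1.
d²/dx² sin(jπx/L) = −(jπ/L)²·sin(jπx/L); on 0 ≤ x ≤ L, ∫sin²(jπx/L) dx = L/2 and ∫sin(jπx/L)·sin(lπx/L) dx = 0 for j ≠ l, so only diagonal terms survive in ∫|ψ|² and ∫ψ·ψ″; ∫ψ·ψ′ dx = [ψ²/2] between the walls = 0.
State is unnormalized: ∫|ψ|² dx = 4.4508, and ∫ψ*·(−ħ²/2m · ψ'') dx = 331.88, so ⟨T⟩ = 331.88 / 4.4508.
⟨T⟩ = 74.567.

74.57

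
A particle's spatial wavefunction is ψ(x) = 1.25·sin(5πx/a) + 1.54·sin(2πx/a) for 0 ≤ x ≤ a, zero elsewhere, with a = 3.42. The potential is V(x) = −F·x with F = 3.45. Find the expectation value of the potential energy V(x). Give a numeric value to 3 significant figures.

-5.69

⟨V⟩ = ∫ V(x)·|ψ|² dx / ∫|ψ|² dx.
On 0 ≤ x ≤ a (j ≠ l): ∫sin²(jπx/a) dx = a/2, ∫sin(jπx/a)·sin(lπx/a) dx = 0; diagonal moments ∫x·sin²(jπx/a) dx = a²/4, ∫x²·sin²(jπx/a) dx = a³·(1/6 − 1/(4j²π²)); cross terms ∫x·sin(jπx/a)·sin(lπx/a) dx = 0 for j + l even and −4jla²/(π²(j² − l²)²) for j + l odd, ∫x²·sin(jπx/a)·sin(lπx/a) dx = (−1)^(j+l)·4jla³/(π²(j² − l²)²); higher powers the same way via product-to-sum and parts.
State is unnormalized: ∫|ψ|² dx = 6.7273, and ∫ψ*·V(x)·ψ dx = -38.260, so ⟨V⟩ = -38.260 / 6.7273.
⟨V⟩ = -5.6873.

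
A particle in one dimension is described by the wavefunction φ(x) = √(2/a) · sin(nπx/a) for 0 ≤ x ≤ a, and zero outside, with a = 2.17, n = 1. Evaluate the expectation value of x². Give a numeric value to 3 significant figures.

⟨x²⟩ = ∫ x²·|φ|² dx (integrals over the domain).
With sin²θ = (1 − cos2θ)/2 on 0 ≤ x ≤ a: ∫sin²(nπx/a) dx = a/2, ∫x·sin²(nπx/a) dx = a²/4, ∫x²·sin²(nπx/a) dx = a³·(1/6 − 1/(4n²π²)); higher powers xᵏ the same way, integrating xᵏ·cos(2nπx/a) by parts.
⟨x²⟩ = 1.3311.

1.33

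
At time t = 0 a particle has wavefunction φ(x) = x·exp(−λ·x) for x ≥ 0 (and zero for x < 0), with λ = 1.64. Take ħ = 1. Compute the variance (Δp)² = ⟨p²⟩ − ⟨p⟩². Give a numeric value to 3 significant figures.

Compute ⟨p⟩ and ⟨p²⟩ separately; (Δp)² = ⟨p²⟩ − ⟨p⟩².
Differentiate x·exp(−λ·x) with the product rule; every integrand then reduces to terms xʲ·e^(−2λx) on [0, ∞), with ∫₀^∞ xʲ·e^(−2λx) dx = j!/(2λ)^(j+1).
Normalization: ∫|φ|² dx = 0.056677.
⟨p⟩ = 0.0000 and ⟨p²⟩ = 2.6896.
(Δp)² = 2.6896 − (0.0000)² = 2.6896.

2.69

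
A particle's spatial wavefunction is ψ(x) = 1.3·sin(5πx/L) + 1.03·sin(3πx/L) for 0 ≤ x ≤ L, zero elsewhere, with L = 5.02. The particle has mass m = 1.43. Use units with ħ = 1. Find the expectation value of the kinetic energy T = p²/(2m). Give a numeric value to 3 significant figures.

2.58

T = −(ħ²/2m) d²/dx², so ⟨T⟩ = −(ħ²/2m) ∫ ψ*·ψ'' dx / ∫|ψ|² dx; with m = 1.43.
d²/dx² sin(jπx/L) = −(jπ/L)²·sin(jπx/L); on 0 ≤ x ≤ L, ∫sin²(jπx/L) dx = L/2 and ∫sin(jπx/L)·sin(lπx/L) dx = 0 for j ≠ l, so only diagonal terms survive in ∫|ψ|² and ∫ψ·ψ″; ∫ψ·ψ′ dx = [ψ²/2] between the walls = 0.
State is unnormalized: ∫|ψ|² dx = 6.9048, and ∫ψ*·(−ħ²/2m · ψ'') dx = 17.804, so ⟨T⟩ = 17.804 / 6.9048.
⟨T⟩ = 2.5785.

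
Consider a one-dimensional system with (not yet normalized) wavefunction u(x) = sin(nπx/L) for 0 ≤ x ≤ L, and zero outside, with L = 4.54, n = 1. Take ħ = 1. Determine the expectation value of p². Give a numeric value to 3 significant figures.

0.479

p² u = −ħ² d²u/dx²; ⟨p²⟩ = −ħ² ∫ u*·u'' dx / ∫|u|² dx.
d/dx sin(nπx/L) = (nπ/L)·cos(nπx/L) and d²/dx² sin(nπx/L) = −(nπ/L)²·sin(nπx/L); on 0 ≤ x ≤ L, ∫sin²(nπx/L) dx = L/2 and ∫sin(nπx/L)·cos(nπx/L) dx = 0.
State is unnormalized: ∫|u|² dx = 2.2700, and ∫u*·(−ħ² u'') dx = 1.0870, so ⟨p²⟩ = 1.0870 / 2.2700.
⟨p²⟩ = 0.47884.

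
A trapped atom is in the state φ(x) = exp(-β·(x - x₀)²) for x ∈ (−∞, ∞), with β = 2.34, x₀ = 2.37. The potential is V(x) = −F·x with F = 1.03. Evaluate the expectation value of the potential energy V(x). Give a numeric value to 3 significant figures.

⟨V⟩ = ∫ V(x)·|φ|² dx / ∫|φ|² dx.
Gaussian moments (u = x − x₀): ∫u^(2j)·e^(−2βu²) du = (2j−1)!!/(4β)^j · √(π/(2β)), odd powers integrate to 0; here √(π/(2β)) = 0.81932.
State is unnormalized: ∫|φ|² dx = 0.81932, and ∫φ*·V(x)·φ dx = -2.0000, so ⟨V⟩ = -2.0000 / 0.81932.
⟨V⟩ = -2.4411.

-2.44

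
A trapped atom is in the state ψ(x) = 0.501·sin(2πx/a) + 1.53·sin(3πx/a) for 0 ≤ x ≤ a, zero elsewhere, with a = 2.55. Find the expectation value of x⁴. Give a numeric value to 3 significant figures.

⟨x⁴⟩ = ∫ x⁴·|ψ|² dx / ∫|ψ|² dx (integrals over the domain).
On 0 ≤ x ≤ a (j ≠ l): ∫sin²(jπx/a) dx = a/2, ∫sin(jπx/a)·sin(lπx/a) dx = 0; diagonal moments ∫x·sin²(jπx/a) dx = a²/4, ∫x²·sin²(jπx/a) dx = a³·(1/6 − 1/(4j²π²)); cross terms ∫x·sin(jπx/a)·sin(lπx/a) dx = 0 for j + l even and −4jla²/(π²(j² − l²)²) for j + l odd, ∫x²·sin(jπx/a)·sin(lπx/a) dx = (−1)^(j+l)·4jla³/(π²(j² − l²)²); higher powers the same way via product-to-sum and parts.
State is unnormalized: ∫|ψ|² dx = 3.3047, and ∫ψ*·x⁴·ψ dx = 14.394, so ⟨x⁴⟩ = 14.394 / 3.3047.
⟨x⁴⟩ = 4.3556.

4.36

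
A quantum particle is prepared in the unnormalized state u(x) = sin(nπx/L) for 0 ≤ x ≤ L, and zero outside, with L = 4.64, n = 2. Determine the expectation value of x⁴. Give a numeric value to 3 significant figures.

⟨x⁴⟩ = ∫ x⁴·|u|² dx / ∫|u|² dx (integrals over the domain).
With sin²θ = (1 − cos2θ)/2 on 0 ≤ x ≤ L: ∫sin²(nπx/L) dx = L/2, ∫x·sin²(nπx/L) dx = L²/4, ∫x²·sin²(nπx/L) dx = L³·(1/6 − 1/(4n²π²)); higher powers xᵏ the same way, integrating xᵏ·cos(2nπx/L) by parts.
State is unnormalized: ∫|u|² dx = 2.3200, and ∫u*·x⁴·u dx = 188.87, so ⟨x⁴⟩ = 188.87 / 2.3200.
⟨x⁴⟩ = 81.410.

81.4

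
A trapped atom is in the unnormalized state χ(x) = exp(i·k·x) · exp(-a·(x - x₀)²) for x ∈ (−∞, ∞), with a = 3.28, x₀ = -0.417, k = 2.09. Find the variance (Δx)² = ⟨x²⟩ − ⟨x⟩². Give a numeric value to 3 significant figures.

Compute ⟨x⟩ and ⟨x²⟩ separately, then (Δx)² = ⟨x²⟩ − ⟨x⟩².
Gaussian moments (u = x − x₀): ∫u^(2j)·e^(−2au²) du = (2j−1)!!/(4a)^j · √(π/(2a)), odd powers integrate to 0; here √(π/(2a)) = 0.69203.
Normalization: ∫|χ|² dx = 0.69203.
⟨x⟩ = -0.41700 and ⟨x²⟩ = 0.25011.
(Δx)² = 0.25011 − (-0.41700)² = 0.076220.

0.0762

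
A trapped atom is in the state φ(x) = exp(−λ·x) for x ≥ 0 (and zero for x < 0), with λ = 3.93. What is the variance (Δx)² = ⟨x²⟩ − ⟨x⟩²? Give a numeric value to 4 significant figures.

Compute ⟨x⟩ and ⟨x²⟩ separately, then (Δx)² = ⟨x²⟩ − ⟨x⟩².
Every integrand reduces to terms xʲ·e^(−2λx) on [0, ∞); use ∫₀^∞ xʲ·e^(−2λx) dx = j!/(2λ)^(j+1).
Normalization: ∫|φ|² dx = 0.12723.
⟨x⟩ = 0.12723 and ⟨x²⟩ = 0.032373.
(Δx)² = 0.032373 − (0.12723)² = 0.016187.

0.01619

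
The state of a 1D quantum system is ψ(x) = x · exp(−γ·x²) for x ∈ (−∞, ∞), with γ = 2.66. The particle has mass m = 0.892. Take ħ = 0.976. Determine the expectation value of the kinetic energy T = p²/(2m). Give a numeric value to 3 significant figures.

4.26

T = −(ħ²/2m) d²/dx², so ⟨T⟩ = −(ħ²/2m) ∫ ψ*·ψ'' dx / ∫|ψ|² dx; with m = 0.892.
Expand each integrand as polynomial × e^(−2γx²) and use ∫x^(2j)·e^(−2γx²) dx = (2j−1)!!/(4γ)^j · √(π/(2γ)), odd powers → 0; here √(π/(2γ)) = 0.76846. Differentiate with the product rule, d/dx e^(−γx²) = −2γx·e^(−γx²).
State is unnormalized: ∫|ψ|² dx = 0.072223, and ∫ψ*·(−ħ²/2m · ψ'') dx = 0.30774, so ⟨T⟩ = 0.30774 / 0.072223.
⟨T⟩ = 4.2610.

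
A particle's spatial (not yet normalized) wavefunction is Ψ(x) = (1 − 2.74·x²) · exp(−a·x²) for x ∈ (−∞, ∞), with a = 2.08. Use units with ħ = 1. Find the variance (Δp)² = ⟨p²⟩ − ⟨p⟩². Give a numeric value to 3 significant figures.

Compute ⟨p⟩ and ⟨p²⟩ separately; (Δp)² = ⟨p²⟩ − ⟨p⟩².
Expand each integrand as polynomial × e^(−2ax²) and use ∫x^(2j)·e^(−2ax²) dx = (2j−1)!!/(4a)^j · √(π/(2a)), odd powers → 0; here √(π/(2a)) = 0.86902. Differentiate with the product rule, d/dx e^(−ax²) = −2ax·e^(−ax²).
Normalization: ∫|Ψ|² dx = 0.57939.
⟨p⟩ = 0.0000 and ⟨p²⟩ = 7.5431.
(Δp)² = 7.5431 − (0.0000)² = 7.5431.

7.54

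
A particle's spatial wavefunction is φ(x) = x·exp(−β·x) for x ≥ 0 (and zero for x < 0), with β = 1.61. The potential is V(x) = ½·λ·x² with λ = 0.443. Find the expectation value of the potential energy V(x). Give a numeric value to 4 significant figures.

0.2564

⟨V⟩ = ∫ V(x)·|φ|² dx / ∫|φ|² dx.
Every integrand reduces to terms xʲ·e^(−2βx) on [0, ∞); use ∫₀^∞ xʲ·e^(−2βx) dx = j!/(2β)^(j+1).
State is unnormalized: ∫|φ|² dx = 0.059905, and ∫φ*·V(x)·φ dx = 0.015357, so ⟨V⟩ = 0.015357 / 0.059905.
⟨V⟩ = 0.25636.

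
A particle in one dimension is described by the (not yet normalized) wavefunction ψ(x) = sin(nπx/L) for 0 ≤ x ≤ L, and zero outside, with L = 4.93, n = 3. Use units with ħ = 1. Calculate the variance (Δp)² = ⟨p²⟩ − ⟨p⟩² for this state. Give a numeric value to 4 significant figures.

Compute ⟨p⟩ and ⟨p²⟩ separately; (Δp)² = ⟨p²⟩ − ⟨p⟩².
d/dx sin(nπx/L) = (nπ/L)·cos(nπx/L) and d²/dx² sin(nπx/L) = −(nπ/L)²·sin(nπx/L); on 0 ≤ x ≤ L, ∫sin²(nπx/L) dx = L/2 and ∫sin(nπx/L)·cos(nπx/L) dx = 0.
Normalization: ∫|ψ|² dx = 2.4650.
⟨p⟩ = 0.0000 and ⟨p²⟩ = 3.6547.
(Δp)² = 3.6547 − (0.0000)² = 3.6547.

3.655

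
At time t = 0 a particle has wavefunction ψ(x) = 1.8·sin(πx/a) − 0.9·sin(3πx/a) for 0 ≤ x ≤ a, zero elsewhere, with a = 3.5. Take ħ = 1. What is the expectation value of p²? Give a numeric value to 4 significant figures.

2.095

p² ψ = −ħ² d²ψ/dx²; ⟨p²⟩ = −ħ² ∫ ψ*·ψ'' dx / ∫|ψ|² dx.
d²/dx² sin(jπx/a) = −(jπ/a)²·sin(jπx/a); on 0 ≤ x ≤ a, ∫sin²(jπx/a) dx = a/2 and ∫sin(jπx/a)·sin(lπx/a) dx = 0 for j ≠ l, so only diagonal terms survive in ∫|ψ|² and ∫ψ·ψ″; ∫ψ·ψ′ dx = [ψ²/2] between the walls = 0.
State is unnormalized: ∫|ψ|² dx = 7.0875, and ∫ψ*·(−ħ² ψ'') dx = 14.847, so ⟨p²⟩ = 14.847 / 7.0875.
⟨p²⟩ = 2.0948.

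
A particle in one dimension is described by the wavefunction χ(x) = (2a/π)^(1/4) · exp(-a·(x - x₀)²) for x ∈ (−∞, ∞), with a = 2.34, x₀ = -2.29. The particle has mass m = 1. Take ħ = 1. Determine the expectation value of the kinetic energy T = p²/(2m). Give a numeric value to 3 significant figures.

T = −(ħ²/2m) d²/dx², so ⟨T⟩ = −(ħ²/2m) ∫ χ*·χ'' dx; with m = 1.
Gaussian moments (u = x − x₀): ∫u^(2j)·e^(−2au²) du = (2j−1)!!/(4a)^j · √(π/(2a)), odd powers integrate to 0; here √(π/(2a)) = 0.81932. Derivatives: d/dx e^(−au²) = −2au·e^(−au²), d²/dx² e^(−au²) = (4a²u² − 2a)·e^(−au²).
⟨T⟩ = 1.1700.

1.17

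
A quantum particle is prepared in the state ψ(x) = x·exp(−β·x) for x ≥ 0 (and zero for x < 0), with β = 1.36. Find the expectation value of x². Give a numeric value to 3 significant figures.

1.62

⟨x²⟩ = ∫ x²·|ψ|² dx / ∫|ψ|² dx (integrals over the domain).
Every integrand reduces to terms xʲ·e^(−2βx) on [0, ∞); use ∫₀^∞ xʲ·e^(−2βx) dx = j!/(2β)^(j+1).
State is unnormalized: ∫|ψ|² dx = 0.099386, and ∫ψ*·x²·ψ dx = 0.16120, so ⟨x²⟩ = 0.16120 / 0.099386.
⟨x²⟩ = 1.6220.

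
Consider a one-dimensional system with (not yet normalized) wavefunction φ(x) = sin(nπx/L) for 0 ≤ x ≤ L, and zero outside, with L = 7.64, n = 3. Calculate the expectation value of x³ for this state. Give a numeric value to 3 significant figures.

⟨x³⟩ = ∫ x³·|φ|² dx / ∫|φ|² dx (integrals over the domain).
With sin²θ = (1 − cos2θ)/2 on 0 ≤ x ≤ L: ∫sin²(nπx/L) dx = L/2, ∫x·sin²(nπx/L) dx = L²/4, ∫x²·sin²(nπx/L) dx = L³·(1/6 − 1/(4n²π²)); higher powers xᵏ the same way, integrating xᵏ·cos(2nπx/L) by parts.
State is unnormalized: ∫|φ|² dx = 3.8200, and ∫φ*·x³·φ dx = 411.49, so ⟨x³⟩ = 411.49 / 3.8200.
⟨x³⟩ = 107.72.

108.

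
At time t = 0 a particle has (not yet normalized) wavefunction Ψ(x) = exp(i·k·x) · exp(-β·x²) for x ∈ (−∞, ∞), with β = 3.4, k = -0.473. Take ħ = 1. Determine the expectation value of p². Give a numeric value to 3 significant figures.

p² Ψ = −ħ² d²Ψ/dx²; ⟨p²⟩ = −ħ² ∫ Ψ*·Ψ'' dx / ∫|Ψ|² dx.
Gaussian moments: ∫x^(2j)·e^(−2βx²) dx = (2j−1)!!/(4β)^j · √(π/(2β)), odd powers integrate to 0; here √(π/(2β)) = 0.67971. Derivatives: Ψ′ = (ik − 2βx)·Ψ, Ψ″ = ((ik − 2βx)² − 2β)·Ψ; the odd-in-x pieces drop out.
State is unnormalized: ∫|Ψ|² dx = 0.67971, and ∫Ψ*·(−ħ² Ψ'') dx = 2.4631, so ⟨p²⟩ = 2.4631 / 0.67971.
⟨p²⟩ = 3.6237.

3.62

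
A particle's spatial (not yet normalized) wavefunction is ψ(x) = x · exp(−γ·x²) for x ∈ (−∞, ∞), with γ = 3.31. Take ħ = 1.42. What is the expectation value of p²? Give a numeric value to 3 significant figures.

20.0

p² ψ = −ħ² d²ψ/dx²; ⟨p²⟩ = −ħ² ∫ ψ*·ψ'' dx / ∫|ψ|² dx.
Expand each integrand as polynomial × e^(−2γx²) and use ∫x^(2j)·e^(−2γx²) dx = (2j−1)!!/(4γ)^j · √(π/(2γ)), odd powers → 0; here √(π/(2γ)) = 0.68888. Differentiate with the product rule, d/dx e^(−γx²) = −2γx·e^(−γx²).
State is unnormalized: ∫|ψ|² dx = 0.052030, and ∫ψ*·(−ħ² ψ'') dx = 1.0418, so ⟨p²⟩ = 1.0418 / 0.052030.
⟨p²⟩ = 20.023.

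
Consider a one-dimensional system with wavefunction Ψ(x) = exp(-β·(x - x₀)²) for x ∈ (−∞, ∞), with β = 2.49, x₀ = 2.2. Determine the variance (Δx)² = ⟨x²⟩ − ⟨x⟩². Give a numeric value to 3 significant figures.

0.100

Compute ⟨x⟩ and ⟨x²⟩ separately, then (Δx)² = ⟨x²⟩ − ⟨x⟩².
Gaussian moments (u = x − x₀): ∫u^(2j)·e^(−2βu²) du = (2j−1)!!/(4β)^j · √(π/(2β)), odd powers integrate to 0; here √(π/(2β)) = 0.79426.
Normalization: ∫|Ψ|² dx = 0.79426.
⟨x⟩ = 2.2000 and ⟨x²⟩ = 4.9404.
(Δx)² = 4.9404 − (2.2000)² = 0.10040.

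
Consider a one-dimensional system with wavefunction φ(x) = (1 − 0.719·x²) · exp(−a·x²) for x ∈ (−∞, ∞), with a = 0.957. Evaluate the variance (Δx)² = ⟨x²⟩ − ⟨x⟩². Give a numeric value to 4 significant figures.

Compute ⟨x⟩ and ⟨x²⟩ separately, then (Δx)² = ⟨x²⟩ − ⟨x⟩².
Expand each integrand as polynomial × e^(−2ax²) and use ∫x^(2j)·e^(−2ax²) dx = (2j−1)!!/(4a)^j · √(π/(2a)), odd powers → 0; here √(π/(2a)) = 1.2812.
Normalization: ∫|φ|² dx = 0.93548.
⟨x⟩ = 0.0000 and ⟨x²⟩ = 0.14390.
(Δx)² = 0.14390 − (0.0000)² = 0.14390.

0.1439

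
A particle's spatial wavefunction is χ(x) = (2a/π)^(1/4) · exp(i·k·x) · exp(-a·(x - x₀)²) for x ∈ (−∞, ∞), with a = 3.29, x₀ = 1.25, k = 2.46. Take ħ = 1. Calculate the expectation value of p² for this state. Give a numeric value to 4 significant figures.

9.342

p² χ = −ħ² d²χ/dx²; ⟨p²⟩ = −ħ² ∫ χ*·χ'' dx.
Gaussian moments (u = x − x₀): ∫u^(2j)·e^(−2au²) du = (2j−1)!!/(4a)^j · √(π/(2a)), odd powers integrate to 0; here √(π/(2a)) = 0.69097. Derivatives: χ′ = (ik − 2au)·χ, χ″ = ((ik − 2au)² − 2a)·χ; the odd-in-u pieces drop out.
⟨p²⟩ = 9.3416.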